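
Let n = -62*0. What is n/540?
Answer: 0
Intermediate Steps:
n = 0
n/540 = 0/540 = 0*(1/540) = 0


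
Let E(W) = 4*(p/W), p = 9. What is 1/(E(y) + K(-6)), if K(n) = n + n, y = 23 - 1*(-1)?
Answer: -2/21 ≈ -0.095238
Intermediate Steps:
y = 24 (y = 23 + 1 = 24)
K(n) = 2*n
E(W) = 36/W (E(W) = 4*(9/W) = 36/W)
1/(E(y) + K(-6)) = 1/(36/24 + 2*(-6)) = 1/(36*(1/24) - 12) = 1/(3/2 - 12) = 1/(-21/2) = -2/21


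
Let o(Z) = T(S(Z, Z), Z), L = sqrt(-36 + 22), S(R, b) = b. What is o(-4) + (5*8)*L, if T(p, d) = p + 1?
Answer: -3 + 40*I*sqrt(14) ≈ -3.0 + 149.67*I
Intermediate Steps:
L = I*sqrt(14) (L = sqrt(-14) = I*sqrt(14) ≈ 3.7417*I)
T(p, d) = 1 + p
o(Z) = 1 + Z
o(-4) + (5*8)*L = (1 - 4) + (5*8)*(I*sqrt(14)) = -3 + 40*(I*sqrt(14)) = -3 + 40*I*sqrt(14)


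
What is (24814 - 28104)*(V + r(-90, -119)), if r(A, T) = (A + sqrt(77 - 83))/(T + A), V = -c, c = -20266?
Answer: -13935400360/209 + 3290*I*sqrt(6)/209 ≈ -6.6677e+7 + 38.559*I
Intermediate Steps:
V = 20266 (V = -1*(-20266) = 20266)
r(A, T) = (A + I*sqrt(6))/(A + T) (r(A, T) = (A + sqrt(-6))/(A + T) = (A + I*sqrt(6))/(A + T))
(24814 - 28104)*(V + r(-90, -119)) = (24814 - 28104)*(20266 + (-90 + I*sqrt(6))/(-90 - 119)) = -3290*(20266 + (-90 + I*sqrt(6))/(-209)) = -3290*(20266 - (-90 + I*sqrt(6))/209) = -3290*(20266 + (90/209 - I*sqrt(6)/209)) = -3290*(4235684/209 - I*sqrt(6)/209) = -13935400360/209 + 3290*I*sqrt(6)/209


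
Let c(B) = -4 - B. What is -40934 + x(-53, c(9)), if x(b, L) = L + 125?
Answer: -40822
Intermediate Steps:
x(b, L) = 125 + L
-40934 + x(-53, c(9)) = -40934 + (125 + (-4 - 1*9)) = -40934 + (125 + (-4 - 9)) = -40934 + (125 - 13) = -40934 + 112 = -40822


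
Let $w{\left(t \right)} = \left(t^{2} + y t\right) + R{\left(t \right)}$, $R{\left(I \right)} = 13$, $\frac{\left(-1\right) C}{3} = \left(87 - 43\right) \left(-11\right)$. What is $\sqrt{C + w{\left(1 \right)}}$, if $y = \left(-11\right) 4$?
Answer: $3 \sqrt{158} \approx 37.709$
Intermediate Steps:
$y = -44$
$C = 1452$ ($C = - 3 \left(87 - 43\right) \left(-11\right) = - 3 \cdot 44 \left(-11\right) = \left(-3\right) \left(-484\right) = 1452$)
$w{\left(t \right)} = 13 + t^{2} - 44 t$ ($w{\left(t \right)} = \left(t^{2} - 44 t\right) + 13 = 13 + t^{2} - 44 t$)
$\sqrt{C + w{\left(1 \right)}} = \sqrt{1452 + \left(13 + 1^{2} - 44\right)} = \sqrt{1452 + \left(13 + 1 - 44\right)} = \sqrt{1452 - 30} = \sqrt{1422} = 3 \sqrt{158}$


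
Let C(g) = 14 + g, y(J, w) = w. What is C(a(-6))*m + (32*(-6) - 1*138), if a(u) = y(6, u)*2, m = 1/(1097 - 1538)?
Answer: -145532/441 ≈ -330.00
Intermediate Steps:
m = -1/441 (m = 1/(-441) = -1/441 ≈ -0.0022676)
a(u) = 2*u (a(u) = u*2 = 2*u)
C(a(-6))*m + (32*(-6) - 1*138) = (14 + 2*(-6))*(-1/441) + (32*(-6) - 1*138) = (14 - 12)*(-1/441) + (-192 - 138) = 2*(-1/441) - 330 = -2/441 - 330 = -145532/441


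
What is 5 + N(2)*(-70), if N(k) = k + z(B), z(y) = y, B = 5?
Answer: -485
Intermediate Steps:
N(k) = 5 + k (N(k) = k + 5 = 5 + k)
5 + N(2)*(-70) = 5 + (5 + 2)*(-70) = 5 + 7*(-70) = 5 - 490 = -485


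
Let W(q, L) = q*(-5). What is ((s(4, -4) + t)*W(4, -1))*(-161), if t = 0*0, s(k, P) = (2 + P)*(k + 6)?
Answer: -64400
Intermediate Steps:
W(q, L) = -5*q
s(k, P) = (2 + P)*(6 + k)
t = 0
((s(4, -4) + t)*W(4, -1))*(-161) = (((12 + 2*4 + 6*(-4) - 4*4) + 0)*(-5*4))*(-161) = (((12 + 8 - 24 - 16) + 0)*(-20))*(-161) = ((-20 + 0)*(-20))*(-161) = -20*(-20)*(-161) = 400*(-161) = -64400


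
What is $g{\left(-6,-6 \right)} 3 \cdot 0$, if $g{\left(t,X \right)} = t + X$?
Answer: $0$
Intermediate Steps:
$g{\left(t,X \right)} = X + t$
$g{\left(-6,-6 \right)} 3 \cdot 0 = \left(-6 - 6\right) 3 \cdot 0 = \left(-12\right) 0 = 0$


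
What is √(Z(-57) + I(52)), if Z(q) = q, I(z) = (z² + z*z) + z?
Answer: √5403 ≈ 73.505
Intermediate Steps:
I(z) = z + 2*z² (I(z) = (z² + z²) + z = 2*z² + z = z + 2*z²)
√(Z(-57) + I(52)) = √(-57 + 52*(1 + 2*52)) = √(-57 + 52*(1 + 104)) = √(-57 + 52*105) = √(-57 + 5460) = √5403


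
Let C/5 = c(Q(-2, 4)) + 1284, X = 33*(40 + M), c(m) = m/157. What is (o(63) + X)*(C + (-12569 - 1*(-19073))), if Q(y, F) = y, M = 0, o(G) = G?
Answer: 2806187214/157 ≈ 1.7874e+7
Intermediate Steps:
c(m) = m/157 (c(m) = m*(1/157) = m/157)
X = 1320 (X = 33*(40 + 0) = 33*40 = 1320)
C = 1007930/157 (C = 5*((1/157)*(-2) + 1284) = 5*(-2/157 + 1284) = 5*(201586/157) = 1007930/157 ≈ 6419.9)
(o(63) + X)*(C + (-12569 - 1*(-19073))) = (63 + 1320)*(1007930/157 + (-12569 - 1*(-19073))) = 1383*(1007930/157 + (-12569 + 19073)) = 1383*(1007930/157 + 6504) = 1383*(2029058/157) = 2806187214/157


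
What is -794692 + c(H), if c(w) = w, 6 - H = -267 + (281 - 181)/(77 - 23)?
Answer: -21449363/27 ≈ -7.9442e+5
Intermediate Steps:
H = 7321/27 (H = 6 - (-267 + (281 - 181)/(77 - 23)) = 6 - (-267 + 100/54) = 6 - (-267 + 100*(1/54)) = 6 - (-267 + 50/27) = 6 - 1*(-7159/27) = 6 + 7159/27 = 7321/27 ≈ 271.15)
-794692 + c(H) = -794692 + 7321/27 = -21449363/27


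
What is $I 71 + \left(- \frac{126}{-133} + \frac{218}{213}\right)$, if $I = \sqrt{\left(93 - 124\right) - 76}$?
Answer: $\frac{7976}{4047} + 71 i \sqrt{107} \approx 1.9708 + 734.43 i$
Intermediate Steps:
$I = i \sqrt{107}$ ($I = \sqrt{\left(93 - 124\right) - 76} = \sqrt{-31 - 76} = \sqrt{-107} = i \sqrt{107} \approx 10.344 i$)
$I 71 + \left(- \frac{126}{-133} + \frac{218}{213}\right) = i \sqrt{107} \cdot 71 + \left(- \frac{126}{-133} + \frac{218}{213}\right) = 71 i \sqrt{107} + \left(\left(-126\right) \left(- \frac{1}{133}\right) + 218 \cdot \frac{1}{213}\right) = 71 i \sqrt{107} + \left(\frac{18}{19} + \frac{218}{213}\right) = 71 i \sqrt{107} + \frac{7976}{4047} = \frac{7976}{4047} + 71 i \sqrt{107}$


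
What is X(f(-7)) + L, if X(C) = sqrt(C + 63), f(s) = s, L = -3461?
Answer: -3461 + 2*sqrt(14) ≈ -3453.5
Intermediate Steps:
X(C) = sqrt(63 + C)
X(f(-7)) + L = sqrt(63 - 7) - 3461 = sqrt(56) - 3461 = 2*sqrt(14) - 3461 = -3461 + 2*sqrt(14)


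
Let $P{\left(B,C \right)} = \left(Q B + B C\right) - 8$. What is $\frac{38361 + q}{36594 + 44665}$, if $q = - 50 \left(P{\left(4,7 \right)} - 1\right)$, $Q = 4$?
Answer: $\frac{36611}{81259} \approx 0.45055$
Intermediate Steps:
$P{\left(B,C \right)} = -8 + 4 B + B C$ ($P{\left(B,C \right)} = \left(4 B + B C\right) - 8 = -8 + 4 B + B C$)
$q = -1750$ ($q = - 50 \left(\left(-8 + 4 \cdot 4 + 4 \cdot 7\right) - 1\right) = - 50 \left(\left(-8 + 16 + 28\right) - 1\right) = - 50 \left(36 - 1\right) = \left(-50\right) 35 = -1750$)
$\frac{38361 + q}{36594 + 44665} = \frac{38361 - 1750}{36594 + 44665} = \frac{36611}{81259}$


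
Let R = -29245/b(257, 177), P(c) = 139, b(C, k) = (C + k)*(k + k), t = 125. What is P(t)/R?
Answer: -21355404/29245 ≈ -730.22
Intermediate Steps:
b(C, k) = 2*k*(C + k) (b(C, k) = (C + k)*(2*k) = 2*k*(C + k))
R = -29245/153636 (R = -29245*1/(354*(257 + 177)) = -29245/(2*177*434) = -29245/153636 ≈ -0.19035)
P(t)/R = 139/(-29245/153636) = 139*(-153636/29245) = -21355404/29245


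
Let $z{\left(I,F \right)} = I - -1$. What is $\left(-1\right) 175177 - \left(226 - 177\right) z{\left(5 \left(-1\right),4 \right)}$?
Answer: $-174981$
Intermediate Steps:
$z{\left(I,F \right)} = 1 + I$ ($z{\left(I,F \right)} = I + 1 = 1 + I$)
$\left(-1\right) 175177 - \left(226 - 177\right) z{\left(5 \left(-1\right),4 \right)} = \left(-1\right) 175177 - \left(226 - 177\right) \left(1 + 5 \left(-1\right)\right) = -175177 - 49 \left(1 - 5\right) = -175177 - 49 \left(-4\right) = -175177 - -196 = -175177 + 196 = -174981$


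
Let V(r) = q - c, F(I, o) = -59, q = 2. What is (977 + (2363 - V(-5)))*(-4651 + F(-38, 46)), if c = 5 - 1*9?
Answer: -15703140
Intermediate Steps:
c = -4 (c = 5 - 9 = -4)
V(r) = 6 (V(r) = 2 - 1*(-4) = 2 + 4 = 6)
(977 + (2363 - V(-5)))*(-4651 + F(-38, 46)) = (977 + (2363 - 1*6))*(-4651 - 59) = (977 + (2363 - 6))*(-4710) = (977 + 2357)*(-4710) = 3334*(-4710) = -15703140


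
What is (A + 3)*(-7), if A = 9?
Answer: -84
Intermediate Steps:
(A + 3)*(-7) = (9 + 3)*(-7) = 12*(-7) = -84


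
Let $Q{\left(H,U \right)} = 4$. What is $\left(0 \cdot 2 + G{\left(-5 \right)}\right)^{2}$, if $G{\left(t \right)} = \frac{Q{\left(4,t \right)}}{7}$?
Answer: $\frac{16}{49} \approx 0.32653$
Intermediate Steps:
$G{\left(t \right)} = \frac{4}{7}$
$\left(0 \cdot 2 + G{\left(-5 \right)}\right)^{2} = \left(0 \cdot 2 + \frac{4}{7}\right)^{2} = \left(0 + \frac{4}{7}\right)^{2} = \left(\frac{4}{7}\right)^{2} = \frac{16}{49}$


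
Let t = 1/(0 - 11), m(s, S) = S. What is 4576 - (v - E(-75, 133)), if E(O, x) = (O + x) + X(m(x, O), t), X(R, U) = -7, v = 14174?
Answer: -9547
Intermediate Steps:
t = -1/11 (t = 1/(-11) = -1/11 ≈ -0.090909)
E(O, x) = -7 + O + x (E(O, x) = (O + x) - 7 = -7 + O + x)
4576 - (v - E(-75, 133)) = 4576 - (14174 - (-7 - 75 + 133)) = 4576 - (14174 - 1*51) = 4576 - (14174 - 51) = 4576 - 1*14123 = 4576 - 14123 = -9547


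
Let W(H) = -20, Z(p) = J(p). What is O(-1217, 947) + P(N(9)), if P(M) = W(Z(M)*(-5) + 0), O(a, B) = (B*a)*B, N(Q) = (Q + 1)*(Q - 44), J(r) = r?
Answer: -1091416573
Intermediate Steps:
Z(p) = p
N(Q) = (1 + Q)*(-44 + Q)
O(a, B) = a*B²
P(M) = -20
O(-1217, 947) + P(N(9)) = -1217*947² - 20 = -1217*896809 - 20 = -1091416553 - 20 = -1091416573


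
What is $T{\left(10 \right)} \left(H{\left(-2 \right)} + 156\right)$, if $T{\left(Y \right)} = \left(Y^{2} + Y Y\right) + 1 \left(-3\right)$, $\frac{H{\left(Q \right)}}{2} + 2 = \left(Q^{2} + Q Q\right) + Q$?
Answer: $32308$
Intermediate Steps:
$H{\left(Q \right)} = -4 + 2 Q + 4 Q^{2}$ ($H{\left(Q \right)} = -4 + 2 \left(\left(Q^{2} + Q Q\right) + Q\right) = -4 + 2 \left(\left(Q^{2} + Q^{2}\right) + Q\right) = -4 + 2 \left(2 Q^{2} + Q\right) = -4 + 2 \left(Q + 2 Q^{2}\right) = -4 + \left(2 Q + 4 Q^{2}\right) = -4 + 2 Q + 4 Q^{2}$)
$T{\left(Y \right)} = -3 + 2 Y^{2}$ ($T{\left(Y \right)} = \left(Y^{2} + Y^{2}\right) - 3 = 2 Y^{2} - 3 = -3 + 2 Y^{2}$)
$T{\left(10 \right)} \left(H{\left(-2 \right)} + 156\right) = \left(-3 + 2 \cdot 10^{2}\right) \left(\left(-4 + 2 \left(-2\right) + 4 \left(-2\right)^{2}\right) + 156\right) = \left(-3 + 2 \cdot 100\right) \left(\left(-4 - 4 + 4 \cdot 4\right) + 156\right) = \left(-3 + 200\right) \left(\left(-4 - 4 + 16\right) + 156\right) = 197 \left(8 + 156\right) = 197 \cdot 164 = 32308$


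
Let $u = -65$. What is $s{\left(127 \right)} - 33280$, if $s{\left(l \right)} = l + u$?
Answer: $-33218$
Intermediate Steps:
$s{\left(l \right)} = -65 + l$ ($s{\left(l \right)} = l - 65 = -65 + l$)
$s{\left(127 \right)} - 33280 = \left(-65 + 127\right) - 33280 = 62 - 33280 = -33218$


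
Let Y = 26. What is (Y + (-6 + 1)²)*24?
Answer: 1224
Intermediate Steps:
(Y + (-6 + 1)²)*24 = (26 + (-6 + 1)²)*24 = (26 + (-5)²)*24 = (26 + 25)*24 = 51*24 = 1224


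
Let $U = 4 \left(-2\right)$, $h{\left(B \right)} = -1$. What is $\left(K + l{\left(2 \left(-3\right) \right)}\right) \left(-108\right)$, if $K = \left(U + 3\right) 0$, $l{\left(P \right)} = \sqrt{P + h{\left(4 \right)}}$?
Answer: $- 108 i \sqrt{7} \approx - 285.74 i$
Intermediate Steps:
$U = -8$
$l{\left(P \right)} = \sqrt{-1 + P}$ ($l{\left(P \right)} = \sqrt{P - 1} = \sqrt{-1 + P}$)
$K = 0$ ($K = \left(-8 + 3\right) 0 = \left(-5\right) 0 = 0$)
$\left(K + l{\left(2 \left(-3\right) \right)}\right) \left(-108\right) = \left(0 + \sqrt{-1 + 2 \left(-3\right)}\right) \left(-108\right) = \left(0 + \sqrt{-1 - 6}\right) \left(-108\right) = \left(0 + \sqrt{-7}\right) \left(-108\right) = \left(0 + i \sqrt{7}\right) \left(-108\right) = i \sqrt{7} \left(-108\right) = - 108 i \sqrt{7}$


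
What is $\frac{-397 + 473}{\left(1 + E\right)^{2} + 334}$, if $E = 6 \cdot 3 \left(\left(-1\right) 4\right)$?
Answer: $\frac{76}{5375} \approx 0.01414$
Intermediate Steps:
$E = -72$ ($E = 18 \left(-4\right) = -72$)
$\frac{-397 + 473}{\left(1 + E\right)^{2} + 334} = \frac{-397 + 473}{\left(1 - 72\right)^{2} + 334} = \frac{76}{\left(-71\right)^{2} + 334} = \frac{76}{5041 + 334} = \frac{76}{5375}$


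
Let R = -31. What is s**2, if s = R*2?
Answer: 3844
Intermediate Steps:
s = -62 (s = -31*2 = -62)
s**2 = (-62)**2 = 3844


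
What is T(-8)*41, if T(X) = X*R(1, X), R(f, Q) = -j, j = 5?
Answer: 1640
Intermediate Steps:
R(f, Q) = -5 (R(f, Q) = -1*5 = -5)
T(X) = -5*X (T(X) = X*(-5) = -5*X)
T(-8)*41 = -5*(-8)*41 = 40*41 = 1640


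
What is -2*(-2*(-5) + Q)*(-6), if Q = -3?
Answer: 84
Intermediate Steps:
-2*(-2*(-5) + Q)*(-6) = -2*(-2*(-5) - 3)*(-6) = -2*(10 - 3)*(-6) = -2*7*(-6) = -14*(-6) = 84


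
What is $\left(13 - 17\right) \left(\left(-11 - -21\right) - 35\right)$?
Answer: $100$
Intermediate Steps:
$\left(13 - 17\right) \left(\left(-11 - -21\right) - 35\right) = \left(13 - 17\right) \left(\left(-11 + 21\right) - 35\right) = - 4 \left(10 - 35\right) = \left(-4\right) \left(-25\right) = 100$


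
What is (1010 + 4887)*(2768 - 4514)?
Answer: -10296162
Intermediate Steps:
(1010 + 4887)*(2768 - 4514) = 5897*(-1746) = -10296162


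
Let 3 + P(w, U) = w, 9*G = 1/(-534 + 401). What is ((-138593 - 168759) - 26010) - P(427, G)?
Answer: -333786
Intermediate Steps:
G = -1/1197 (G = 1/(9*(-534 + 401)) = (⅑)/(-133) = (⅑)*(-1/133) = -1/1197 ≈ -0.00083542)
P(w, U) = -3 + w
((-138593 - 168759) - 26010) - P(427, G) = ((-138593 - 168759) - 26010) - (-3 + 427) = (-307352 - 26010) - 1*424 = -333362 - 424 = -333786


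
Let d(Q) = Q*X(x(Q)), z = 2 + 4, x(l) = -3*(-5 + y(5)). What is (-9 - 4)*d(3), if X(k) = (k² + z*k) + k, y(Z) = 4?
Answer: -1170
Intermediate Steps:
x(l) = 3 (x(l) = -3*(-5 + 4) = -3*(-1) = 3)
z = 6
X(k) = k² + 7*k (X(k) = (k² + 6*k) + k = k² + 7*k)
d(Q) = 30*Q (d(Q) = Q*(3*(7 + 3)) = Q*(3*10) = Q*30 = 30*Q)
(-9 - 4)*d(3) = (-9 - 4)*(30*3) = -13*90 = -1170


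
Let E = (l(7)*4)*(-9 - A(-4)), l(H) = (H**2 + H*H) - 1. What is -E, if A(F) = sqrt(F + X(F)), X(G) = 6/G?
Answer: 3492 + 194*I*sqrt(22) ≈ 3492.0 + 909.94*I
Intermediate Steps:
l(H) = -1 + 2*H**2 (l(H) = (H**2 + H**2) - 1 = 2*H**2 - 1 = -1 + 2*H**2)
A(F) = sqrt(F + 6/F)
E = -3492 - 194*I*sqrt(22) (E = ((-1 + 2*7**2)*4)*(-9 - sqrt(-4 + 6/(-4))) = ((-1 + 2*49)*4)*(-9 - sqrt(-4 + 6*(-1/4))) = ((-1 + 98)*4)*(-9 - sqrt(-4 - 3/2)) = (97*4)*(-9 - sqrt(-11/2)) = 388*(-9 - I*sqrt(22)/2) = -3492 - 194*I*sqrt(22) ≈ -3492.0 - 909.94*I)
-E = -(-3492 - 194*I*sqrt(22)) = 3492 + 194*I*sqrt(22)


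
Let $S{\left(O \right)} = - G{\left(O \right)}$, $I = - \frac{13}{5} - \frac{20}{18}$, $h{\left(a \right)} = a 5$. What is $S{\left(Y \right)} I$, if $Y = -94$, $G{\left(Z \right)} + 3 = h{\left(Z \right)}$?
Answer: $- \frac{78991}{45} \approx -1755.4$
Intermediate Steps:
$h{\left(a \right)} = 5 a$
$G{\left(Z \right)} = -3 + 5 Z$
$I = - \frac{167}{45}$ ($I = \left(-13\right) \frac{1}{5} - \frac{10}{9} = - \frac{13}{5} - \frac{10}{9} = - \frac{167}{45} \approx -3.7111$)
$S{\left(O \right)} = 3 - 5 O$ ($S{\left(O \right)} = - (-3 + 5 O) = 3 - 5 O$)
$S{\left(Y \right)} I = \left(3 - -470\right) \left(- \frac{167}{45}\right) = \left(3 + 470\right) \left(- \frac{167}{45}\right) = 473 \left(- \frac{167}{45}\right) = - \frac{78991}{45}$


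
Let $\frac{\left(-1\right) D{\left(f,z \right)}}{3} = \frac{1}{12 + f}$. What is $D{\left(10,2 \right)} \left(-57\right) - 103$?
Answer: $- \frac{2095}{22} \approx -95.227$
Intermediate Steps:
$D{\left(f,z \right)} = - \frac{3}{12 + f}$
$D{\left(10,2 \right)} \left(-57\right) - 103 = - \frac{3}{12 + 10} \left(-57\right) - 103 = - \frac{3}{22} \left(-57\right) - 103 = \left(-3\right) \frac{1}{22} \left(-57\right) - 103 = \left(- \frac{3}{22}\right) \left(-57\right) - 103 = \frac{171}{22} - 103 = - \frac{2095}{22}$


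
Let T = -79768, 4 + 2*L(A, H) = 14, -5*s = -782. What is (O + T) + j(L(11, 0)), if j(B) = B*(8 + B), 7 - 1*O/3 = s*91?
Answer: -611896/5 ≈ -1.2238e+5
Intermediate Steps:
s = 782/5 (s = -1/5*(-782) = 782/5 ≈ 156.40)
L(A, H) = 5 (L(A, H) = -2 + (1/2)*14 = -2 + 7 = 5)
O = -213381/5 (O = 21 - 2346*91/5 = 21 - 3*71162/5 = 21 - 213486/5 = -213381/5 ≈ -42676.)
(O + T) + j(L(11, 0)) = (-213381/5 - 79768) + 5*(8 + 5) = -612221/5 + 5*13 = -612221/5 + 65 = -611896/5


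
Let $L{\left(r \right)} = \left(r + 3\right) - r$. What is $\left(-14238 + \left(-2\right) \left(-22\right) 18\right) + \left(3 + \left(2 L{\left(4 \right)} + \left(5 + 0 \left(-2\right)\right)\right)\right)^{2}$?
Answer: $-13250$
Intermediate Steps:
$L{\left(r \right)} = 3$ ($L{\left(r \right)} = \left(3 + r\right) - r = 3$)
$\left(-14238 + \left(-2\right) \left(-22\right) 18\right) + \left(3 + \left(2 L{\left(4 \right)} + \left(5 + 0 \left(-2\right)\right)\right)\right)^{2} = \left(-14238 + \left(-2\right) \left(-22\right) 18\right) + \left(3 + \left(2 \cdot 3 + \left(5 + 0 \left(-2\right)\right)\right)\right)^{2} = \left(-14238 + 44 \cdot 18\right) + \left(3 + \left(6 + \left(5 + 0\right)\right)\right)^{2} = \left(-14238 + 792\right) + \left(3 + \left(6 + 5\right)\right)^{2} = -13446 + \left(3 + 11\right)^{2} = -13446 + 14^{2} = -13446 + 196 = -13250$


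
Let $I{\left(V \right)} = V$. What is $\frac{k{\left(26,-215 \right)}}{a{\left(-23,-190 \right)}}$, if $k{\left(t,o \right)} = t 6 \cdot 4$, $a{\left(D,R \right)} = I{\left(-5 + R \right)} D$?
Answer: $\frac{16}{115} \approx 0.13913$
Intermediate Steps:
$a{\left(D,R \right)} = D \left(-5 + R\right)$ ($a{\left(D,R \right)} = \left(-5 + R\right) D = D \left(-5 + R\right)$)
$k{\left(t,o \right)} = 24 t$ ($k{\left(t,o \right)} = 6 t 4 = 24 t$)
$\frac{k{\left(26,-215 \right)}}{a{\left(-23,-190 \right)}} = \frac{24 \cdot 26}{\left(-23\right) \left(-5 - 190\right)} = \frac{624}{\left(-23\right) \left(-195\right)} = \frac{624}{4485} = 624 \cdot \frac{1}{4485} = \frac{16}{115}$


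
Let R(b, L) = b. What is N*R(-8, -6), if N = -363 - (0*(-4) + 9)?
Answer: 2976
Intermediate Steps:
N = -372 (N = -363 - (0 + 9) = -363 - 1*9 = -363 - 9 = -372)
N*R(-8, -6) = -372*(-8) = 2976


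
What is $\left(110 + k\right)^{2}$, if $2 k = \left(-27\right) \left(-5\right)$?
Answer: $\frac{126025}{4} \approx 31506.0$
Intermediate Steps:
$k = \frac{135}{2}$ ($k = \frac{\left(-27\right) \left(-5\right)}{2} = \frac{1}{2} \cdot 135 = \frac{135}{2} \approx 67.5$)
$\left(110 + k\right)^{2} = \left(110 + \frac{135}{2}\right)^{2} = \left(\frac{355}{2}\right)^{2} = \frac{126025}{4}$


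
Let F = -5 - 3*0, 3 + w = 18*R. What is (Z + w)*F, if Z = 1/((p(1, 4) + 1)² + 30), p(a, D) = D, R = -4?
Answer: 4124/11 ≈ 374.91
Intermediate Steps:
w = -75 (w = -3 + 18*(-4) = -3 - 72 = -75)
F = -5 (F = -5 + 0 = -5)
Z = 1/55 (Z = 1/((4 + 1)² + 30) = 1/(5² + 30) = 1/(25 + 30) = 1/55 ≈ 0.018182)
(Z + w)*F = (1/55 - 75)*(-5) = -4124/55*(-5) = 4124/11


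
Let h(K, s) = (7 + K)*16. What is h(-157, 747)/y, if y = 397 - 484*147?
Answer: 2400/70751 ≈ 0.033922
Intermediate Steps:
h(K, s) = 112 + 16*K
y = -70751 (y = 397 - 71148 = -70751)
h(-157, 747)/y = (112 + 16*(-157))/(-70751) = (112 - 2512)*(-1/70751) = -2400*(-1/70751) = 2400/70751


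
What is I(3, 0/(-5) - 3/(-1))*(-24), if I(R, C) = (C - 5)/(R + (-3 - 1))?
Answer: -48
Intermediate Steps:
I(R, C) = (-5 + C)/(-4 + R) (I(R, C) = (-5 + C)/(R - 4) = (-5 + C)/(-4 + R))
I(3, 0/(-5) - 3/(-1))*(-24) = ((-5 + (0/(-5) - 3/(-1)))/(-4 + 3))*(-24) = ((-5 + (0*(-⅕) - 3*(-1)))/(-1))*(-24) = -(-5 + (0 + 3))*(-24) = -(-5 + 3)*(-24) = -1*(-2)*(-24) = 2*(-24) = -48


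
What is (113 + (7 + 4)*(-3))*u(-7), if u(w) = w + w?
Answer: -1120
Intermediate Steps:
u(w) = 2*w
(113 + (7 + 4)*(-3))*u(-7) = (113 + (7 + 4)*(-3))*(2*(-7)) = (113 + 11*(-3))*(-14) = (113 - 33)*(-14) = 80*(-14) = -1120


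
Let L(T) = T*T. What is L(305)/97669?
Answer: 93025/97669 ≈ 0.95245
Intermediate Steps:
L(T) = T**2
L(305)/97669 = 305**2/97669 = 93025*(1/97669) = 93025/97669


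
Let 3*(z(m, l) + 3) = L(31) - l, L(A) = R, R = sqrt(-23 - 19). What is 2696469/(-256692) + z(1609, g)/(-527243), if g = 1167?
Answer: -473864593901/45113020052 - I*sqrt(42)/1581729 ≈ -10.504 - 4.0973e-6*I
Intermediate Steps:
R = I*sqrt(42) (R = sqrt(-42) = I*sqrt(42) ≈ 6.4807*I)
L(A) = I*sqrt(42)
z(m, l) = -3 - l/3 + I*sqrt(42)/3 (z(m, l) = -3 + (I*sqrt(42) - l)/3 = -3 + (-l + I*sqrt(42))/3 = -3 + (-l/3 + I*sqrt(42)/3) = -3 - l/3 + I*sqrt(42)/3)
2696469/(-256692) + z(1609, g)/(-527243) = 2696469/(-256692) + (-3 - 1/3*1167 + I*sqrt(42)/3)/(-527243) = 2696469*(-1/256692) + (-3 - 389 + I*sqrt(42)/3)*(-1/527243) = -898823/85564 + (-392 + I*sqrt(42)/3)*(-1/527243) = -898823/85564 + (392/527243 - I*sqrt(42)/1581729) = -473864593901/45113020052 - I*sqrt(42)/1581729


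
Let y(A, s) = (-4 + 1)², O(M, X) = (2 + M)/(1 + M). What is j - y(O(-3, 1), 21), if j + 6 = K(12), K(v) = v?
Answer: -3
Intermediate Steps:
O(M, X) = (2 + M)/(1 + M)
y(A, s) = 9 (y(A, s) = (-3)² = 9)
j = 6 (j = -6 + 12 = 6)
j - y(O(-3, 1), 21) = 6 - 1*9 = 6 - 9 = -3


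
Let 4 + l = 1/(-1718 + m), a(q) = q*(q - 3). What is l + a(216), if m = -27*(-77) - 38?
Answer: 14859293/323 ≈ 46004.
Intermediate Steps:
a(q) = q*(-3 + q)
m = 2041 (m = 2079 - 38 = 2041)
l = -1291/323 (l = -4 + 1/(-1718 + 2041) = -4 + 1/323 = -1291/323 ≈ -3.9969)
l + a(216) = -1291/323 + 216*(-3 + 216) = -1291/323 + 216*213 = -1291/323 + 46008 = 14859293/323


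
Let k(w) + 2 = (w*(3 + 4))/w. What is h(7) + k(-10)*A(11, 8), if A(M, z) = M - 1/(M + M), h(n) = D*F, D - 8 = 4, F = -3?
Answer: 413/22 ≈ 18.773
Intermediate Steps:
D = 12 (D = 8 + 4 = 12)
h(n) = -36 (h(n) = 12*(-3) = -36)
A(M, z) = M - 1/(2*M)
k(w) = 5 (k(w) = -2 + (w*(3 + 4))/w = -2 + (w*7)/w = -2 + (7*w)/w = -2 + 7 = 5)
h(7) + k(-10)*A(11, 8) = -36 + 5*(11 - ½/11) = -36 + 5*(11 - ½*1/11) = -36 + 5*(11 - 1/22) = -36 + 5*(241/22) = -36 + 1205/22 = 413/22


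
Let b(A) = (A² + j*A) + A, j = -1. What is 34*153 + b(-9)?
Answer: 5283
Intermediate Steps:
b(A) = A² (b(A) = (A² - A) + A = A²)
34*153 + b(-9) = 34*153 + (-9)² = 5202 + 81 = 5283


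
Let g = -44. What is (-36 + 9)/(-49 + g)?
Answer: 9/31 ≈ 0.29032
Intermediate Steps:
(-36 + 9)/(-49 + g) = (-36 + 9)/(-49 - 44) = -27/(-93) = -27*(-1/93) = 9/31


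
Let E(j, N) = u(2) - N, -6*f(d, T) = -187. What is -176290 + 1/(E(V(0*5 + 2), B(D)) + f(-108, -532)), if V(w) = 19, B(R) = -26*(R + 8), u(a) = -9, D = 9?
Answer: -490967644/2785 ≈ -1.7629e+5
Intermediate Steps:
f(d, T) = 187/6 (f(d, T) = -1/6*(-187) = 187/6)
B(R) = -208 - 26*R (B(R) = -26*(8 + R) = -208 - 26*R)
E(j, N) = -9 - N
-176290 + 1/(E(V(0*5 + 2), B(D)) + f(-108, -532)) = -176290 + 1/((-9 - (-208 - 26*9)) + 187/6) = -176290 + 1/((-9 - (-208 - 234)) + 187/6) = -176290 + 1/((-9 - 1*(-442)) + 187/6) = -176290 + 1/((-9 + 442) + 187/6) = -176290 + 1/(433 + 187/6) = -176290 + 1/(2785/6) = -176290 + 6/2785 = -490967644/2785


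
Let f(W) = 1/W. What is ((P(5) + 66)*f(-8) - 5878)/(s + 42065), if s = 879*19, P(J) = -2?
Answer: -2943/29383 ≈ -0.10016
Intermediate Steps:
s = 16701
((P(5) + 66)*f(-8) - 5878)/(s + 42065) = ((-2 + 66)/(-8) - 5878)/(16701 + 42065) = (64*(-⅛) - 5878)/58766 = (-8 - 5878)*(1/58766) = -5886*1/58766 = -2943/29383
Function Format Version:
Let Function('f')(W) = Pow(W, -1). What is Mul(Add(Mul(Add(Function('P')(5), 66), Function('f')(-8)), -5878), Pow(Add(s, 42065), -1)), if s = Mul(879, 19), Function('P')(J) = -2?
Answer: Rational(-2943, 29383) ≈ -0.10016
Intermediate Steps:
s = 16701
Mul(Add(Mul(Add(Function('P')(5), 66), Function('f')(-8)), -5878), Pow(Add(s, 42065), -1)) = Mul(Add(Mul(Add(-2, 66), Pow(-8, -1)), -5878), Pow(Add(16701, 42065), -1)) = Mul(Add(Mul(64, Rational(-1, 8)), -5878), Pow(58766, -1)) = Mul(Add(-8, -5878), Rational(1, 58766)) = Mul(-5886, Rational(1, 58766)) = Rational(-2943, 29383)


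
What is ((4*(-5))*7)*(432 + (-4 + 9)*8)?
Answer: -66080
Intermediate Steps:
((4*(-5))*7)*(432 + (-4 + 9)*8) = (-20*7)*(432 + 5*8) = -140*(432 + 40) = -140*472 = -66080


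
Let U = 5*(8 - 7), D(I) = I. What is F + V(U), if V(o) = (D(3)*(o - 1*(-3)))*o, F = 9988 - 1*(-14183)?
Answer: 24291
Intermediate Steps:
F = 24171 (F = 9988 + 14183 = 24171)
U = 5 (U = 5*1 = 5)
V(o) = o*(9 + 3*o) (V(o) = (3*(o - 1*(-3)))*o = (3*(o + 3))*o = (3*(3 + o))*o = (9 + 3*o)*o = o*(9 + 3*o))
F + V(U) = 24171 + 3*5*(3 + 5) = 24171 + 3*5*8 = 24171 + 120 = 24291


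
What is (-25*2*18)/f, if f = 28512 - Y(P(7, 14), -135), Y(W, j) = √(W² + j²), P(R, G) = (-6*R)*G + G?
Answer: -25660800/812586443 - 900*√347701/812586443 ≈ -0.032232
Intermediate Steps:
P(R, G) = G - 6*G*R (P(R, G) = -6*G*R + G = G - 6*G*R)
f = 28512 - √347701 (f = 28512 - √((14*(1 - 6*7))² + (-135)²) = 28512 - √((14*(1 - 42))² + 18225) = 28512 - √((14*(-41))² + 18225) = 28512 - √((-574)² + 18225) = 28512 - √(329476 + 18225) = 28512 - √347701 ≈ 27922.)
(-25*2*18)/f = (-25*2*18)/(28512 - √347701) = (-50*18)/(28512 - √347701) = -900/(28512 - √347701)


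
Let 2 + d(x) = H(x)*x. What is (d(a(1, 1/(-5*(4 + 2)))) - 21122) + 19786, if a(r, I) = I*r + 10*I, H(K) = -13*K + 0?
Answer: -1205773/900 ≈ -1339.7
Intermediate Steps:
H(K) = -13*K
a(r, I) = 10*I + I*r
d(x) = -2 - 13*x**2 (d(x) = -2 + (-13*x)*x = -2 - 13*x**2)
(d(a(1, 1/(-5*(4 + 2)))) - 21122) + 19786 = ((-2 - 13*(10 + 1)**2/(25*(4 + 2)**2)) - 21122) + 19786 = ((-2 - 13*(11/(-5*6))**2) - 21122) + 19786 = ((-2 - 13*(11/(-30))**2) - 21122) + 19786 = ((-2 - 13*(-1/30*11)**2) - 21122) + 19786 = ((-2 - 13*(-11/30)**2) - 21122) + 19786 = ((-2 - 13*121/900) - 21122) + 19786 = ((-2 - 1573/900) - 21122) + 19786 = (-3373/900 - 21122) + 19786 = -19013173/900 + 19786 = -1205773/900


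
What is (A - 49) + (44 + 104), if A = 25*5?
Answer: 224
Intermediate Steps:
A = 125
(A - 49) + (44 + 104) = (125 - 49) + (44 + 104) = 76 + 148 = 224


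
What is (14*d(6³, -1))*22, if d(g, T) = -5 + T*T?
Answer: -1232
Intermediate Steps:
d(g, T) = -5 + T²
(14*d(6³, -1))*22 = (14*(-5 + (-1)²))*22 = (14*(-5 + 1))*22 = (14*(-4))*22 = -56*22 = -1232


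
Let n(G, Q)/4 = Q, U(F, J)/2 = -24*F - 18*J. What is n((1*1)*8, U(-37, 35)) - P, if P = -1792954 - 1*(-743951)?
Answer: 1051067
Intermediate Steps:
U(F, J) = -48*F - 36*J (U(F, J) = 2*(-24*F - 18*J) = -48*F - 36*J)
P = -1049003 (P = -1792954 + 743951 = -1049003)
n(G, Q) = 4*Q
n((1*1)*8, U(-37, 35)) - P = 4*(-48*(-37) - 36*35) - 1*(-1049003) = 4*(1776 - 1260) + 1049003 = 4*516 + 1049003 = 2064 + 1049003 = 1051067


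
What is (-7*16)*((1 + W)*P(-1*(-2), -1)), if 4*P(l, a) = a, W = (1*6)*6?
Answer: 1036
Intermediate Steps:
W = 36 (W = 6*6 = 36)
P(l, a) = a/4
(-7*16)*((1 + W)*P(-1*(-2), -1)) = (-7*16)*((1 + 36)*((¼)*(-1))) = -4144*(-1)/4 = -112*(-37/4) = 1036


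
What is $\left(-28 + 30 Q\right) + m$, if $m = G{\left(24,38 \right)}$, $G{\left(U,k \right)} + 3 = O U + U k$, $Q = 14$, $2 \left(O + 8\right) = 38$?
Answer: $1565$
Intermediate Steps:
$O = 11$ ($O = -8 + \frac{1}{2} \cdot 38 = -8 + 19 = 11$)
$G{\left(U,k \right)} = -3 + 11 U + U k$ ($G{\left(U,k \right)} = -3 + \left(11 U + U k\right) = -3 + 11 U + U k$)
$m = 1173$ ($m = -3 + 11 \cdot 24 + 24 \cdot 38 = -3 + 264 + 912 = 1173$)
$\left(-28 + 30 Q\right) + m = \left(-28 + 30 \cdot 14\right) + 1173 = \left(-28 + 420\right) + 1173 = 392 + 1173 = 1565$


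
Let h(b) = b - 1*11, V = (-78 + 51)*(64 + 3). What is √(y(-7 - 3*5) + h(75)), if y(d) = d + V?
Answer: I*√1767 ≈ 42.036*I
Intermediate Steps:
V = -1809 (V = -27*67 = -1809)
h(b) = -11 + b (h(b) = b - 11 = -11 + b)
y(d) = -1809 + d (y(d) = d - 1809 = -1809 + d)
√(y(-7 - 3*5) + h(75)) = √((-1809 + (-7 - 3*5)) + (-11 + 75)) = √((-1809 + (-7 - 15)) + 64) = √((-1809 - 22) + 64) = √(-1831 + 64) = √(-1767) = I*√1767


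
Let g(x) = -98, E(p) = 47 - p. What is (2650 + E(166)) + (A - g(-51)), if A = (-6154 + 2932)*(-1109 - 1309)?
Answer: 7793425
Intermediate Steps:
A = 7790796 (A = -3222*(-2418) = 7790796)
(2650 + E(166)) + (A - g(-51)) = (2650 + (47 - 1*166)) + (7790796 - 1*(-98)) = (2650 + (47 - 166)) + (7790796 + 98) = (2650 - 119) + 7790894 = 2531 + 7790894 = 7793425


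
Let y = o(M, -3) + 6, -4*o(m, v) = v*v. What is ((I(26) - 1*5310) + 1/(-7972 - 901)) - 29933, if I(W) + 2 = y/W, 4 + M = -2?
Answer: -32523671049/922792 ≈ -35245.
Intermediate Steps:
M = -6 (M = -4 - 2 = -6)
o(m, v) = -v²/4 (o(m, v) = -v*v/4 = -v²/4)
y = 15/4 (y = -¼*(-3)² + 6 = -¼*9 + 6 = -9/4 + 6 = 15/4 ≈ 3.7500)
I(W) = -2 + 15/(4*W)
((I(26) - 1*5310) + 1/(-7972 - 901)) - 29933 = (((-2 + (15/4)/26) - 1*5310) + 1/(-7972 - 901)) - 29933 = (((-2 + (15/4)*(1/26)) - 5310) + 1/(-8873)) - 29933 = (((-2 + 15/104) - 5310) - 1/8873) - 29933 = ((-193/104 - 5310) - 1/8873) - 29933 = (-552433/104 - 1/8873) - 29933 = -4901738113/922792 - 29933 = -32523671049/922792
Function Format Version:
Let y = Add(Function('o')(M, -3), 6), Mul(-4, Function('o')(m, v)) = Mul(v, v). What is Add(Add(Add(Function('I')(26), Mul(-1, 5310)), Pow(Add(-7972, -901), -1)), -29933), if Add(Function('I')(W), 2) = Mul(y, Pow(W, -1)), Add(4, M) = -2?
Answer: Rational(-32523671049, 922792) ≈ -35245.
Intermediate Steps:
M = -6 (M = Add(-4, -2) = -6)
Function('o')(m, v) = Mul(Rational(-1, 4), Pow(v, 2)) (Function('o')(m, v) = Mul(Rational(-1, 4), Mul(v, v)) = Mul(Rational(-1, 4), Pow(v, 2)))
y = Rational(15, 4) (y = Add(Mul(Rational(-1, 4), Pow(-3, 2)), 6) = Add(Mul(Rational(-1, 4), 9), 6) = Add(Rational(-9, 4), 6) = Rational(15, 4) ≈ 3.7500)
Function('I')(W) = Add(-2, Mul(Rational(15, 4), Pow(W, -1)))
Add(Add(Add(Function('I')(26), Mul(-1, 5310)), Pow(Add(-7972, -901), -1)), -29933) = Add(Add(Add(Add(-2, Mul(Rational(15, 4), Pow(26, -1))), Mul(-1, 5310)), Pow(Add(-7972, -901), -1)), -29933) = Add(Add(Add(Add(-2, Mul(Rational(15, 4), Rational(1, 26))), -5310), Pow(-8873, -1)), -29933) = Add(Add(Add(Add(-2, Rational(15, 104)), -5310), Rational(-1, 8873)), -29933) = Add(Add(Add(Rational(-193, 104), -5310), Rational(-1, 8873)), -29933) = Add(Add(Rational(-552433, 104), Rational(-1, 8873)), -29933) = Add(Rational(-4901738113, 922792), -29933) = Rational(-32523671049, 922792)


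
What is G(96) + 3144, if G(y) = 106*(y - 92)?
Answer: 3568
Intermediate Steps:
G(y) = -9752 + 106*y (G(y) = 106*(-92 + y) = -9752 + 106*y)
G(96) + 3144 = (-9752 + 106*96) + 3144 = (-9752 + 10176) + 3144 = 424 + 3144 = 3568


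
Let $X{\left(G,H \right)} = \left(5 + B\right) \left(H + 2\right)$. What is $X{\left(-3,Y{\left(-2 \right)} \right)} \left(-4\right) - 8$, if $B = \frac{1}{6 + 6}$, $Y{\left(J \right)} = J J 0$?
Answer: $- \frac{146}{3} \approx -48.667$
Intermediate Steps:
$Y{\left(J \right)} = 0$ ($Y{\left(J \right)} = J^{2} \cdot 0 = 0$)
$B = \frac{1}{12} \approx 0.083333$
$X{\left(G,H \right)} = \frac{61}{6} + \frac{61 H}{12}$ ($X{\left(G,H \right)} = \left(5 + \frac{1}{12}\right) \left(H + 2\right) = \frac{61 \left(2 + H\right)}{12} = \frac{61}{6} + \frac{61 H}{12}$)
$X{\left(-3,Y{\left(-2 \right)} \right)} \left(-4\right) - 8 = \left(\frac{61}{6} + \frac{61}{12} \cdot 0\right) \left(-4\right) - 8 = \left(\frac{61}{6} + 0\right) \left(-4\right) - 8 = \frac{61}{6} \left(-4\right) - 8 = - \frac{122}{3} - 8 = - \frac{146}{3}$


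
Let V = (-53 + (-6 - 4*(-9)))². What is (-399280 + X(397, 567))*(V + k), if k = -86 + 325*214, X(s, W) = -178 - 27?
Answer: -27961153605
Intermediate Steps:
V = 529 (V = (-53 + (-6 + 36))² = (-53 + 30)² = (-23)² = 529)
X(s, W) = -205
k = 69464 (k = -86 + 69550 = 69464)
(-399280 + X(397, 567))*(V + k) = (-399280 - 205)*(529 + 69464) = -399485*69993 = -27961153605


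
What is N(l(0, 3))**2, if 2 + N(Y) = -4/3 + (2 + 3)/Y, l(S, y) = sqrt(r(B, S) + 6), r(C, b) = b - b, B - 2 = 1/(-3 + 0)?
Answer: 275/18 - 50*sqrt(6)/9 ≈ 1.6695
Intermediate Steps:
B = 5/3 (B = 2 + 1/(-3 + 0) = 2 + 1/(-3) = 2 - 1/3 = 5/3 ≈ 1.6667)
r(C, b) = 0
l(S, y) = sqrt(6) (l(S, y) = sqrt(0 + 6) = sqrt(6))
N(Y) = -10/3 + 5/Y (N(Y) = -2 + (-4/3 + (2 + 3)/Y) = -2 + (-4*1/3 + 5/Y) = -2 + (-4/3 + 5/Y) = -10/3 + 5/Y)
N(l(0, 3))**2 = (-10/3 + 5/(sqrt(6)))**2 = (-10/3 + 5*(sqrt(6)/6))**2 = (-10/3 + 5*sqrt(6)/6)**2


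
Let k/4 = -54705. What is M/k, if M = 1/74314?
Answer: -1/16261389480 ≈ -6.1495e-11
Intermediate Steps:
k = -218820 (k = 4*(-54705) = -218820)
M = 1/74314 ≈ 1.3456e-5
M/k = (1/74314)/(-218820) = (1/74314)*(-1/218820) = -1/16261389480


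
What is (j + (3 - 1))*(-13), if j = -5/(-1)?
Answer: -91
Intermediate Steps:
j = 5 (j = -5*(-1) = 5)
(j + (3 - 1))*(-13) = (5 + (3 - 1))*(-13) = (5 + 2)*(-13) = 7*(-13) = -91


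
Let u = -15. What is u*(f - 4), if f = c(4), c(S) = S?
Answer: 0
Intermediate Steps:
f = 4
u*(f - 4) = -15*(4 - 4) = -15*0 = 0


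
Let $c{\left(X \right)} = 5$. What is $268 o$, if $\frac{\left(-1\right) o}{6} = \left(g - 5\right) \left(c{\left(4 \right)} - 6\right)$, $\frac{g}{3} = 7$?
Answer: $25728$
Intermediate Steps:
$g = 21$ ($g = 3 \cdot 7 = 21$)
$o = 96$ ($o = - 6 \left(21 - 5\right) \left(5 - 6\right) = - 6 \cdot 16 \left(-1\right) = \left(-6\right) \left(-16\right) = 96$)
$268 o = 268 \cdot 96 = 25728$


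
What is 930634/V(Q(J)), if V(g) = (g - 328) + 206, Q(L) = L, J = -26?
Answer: -465317/74 ≈ -6288.1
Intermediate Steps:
V(g) = -122 + g (V(g) = (-328 + g) + 206 = -122 + g)
930634/V(Q(J)) = 930634/(-122 - 26) = 930634/(-148) = 930634*(-1/148) = -465317/74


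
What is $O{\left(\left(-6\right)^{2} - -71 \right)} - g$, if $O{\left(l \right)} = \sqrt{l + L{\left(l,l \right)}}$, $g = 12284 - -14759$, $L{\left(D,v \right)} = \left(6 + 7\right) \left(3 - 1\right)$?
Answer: $-27043 + \sqrt{133} \approx -27031.0$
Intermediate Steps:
$L{\left(D,v \right)} = 26$ ($L{\left(D,v \right)} = 13 \cdot 2 = 26$)
$g = 27043$ ($g = 12284 + 14759 = 27043$)
$O{\left(l \right)} = \sqrt{26 + l}$ ($O{\left(l \right)} = \sqrt{l + 26} = \sqrt{26 + l}$)
$O{\left(\left(-6\right)^{2} - -71 \right)} - g = \sqrt{26 + \left(\left(-6\right)^{2} - -71\right)} - 27043 = \sqrt{26 + \left(36 + 71\right)} - 27043 = \sqrt{26 + 107} - 27043 = \sqrt{133} - 27043 = -27043 + \sqrt{133}$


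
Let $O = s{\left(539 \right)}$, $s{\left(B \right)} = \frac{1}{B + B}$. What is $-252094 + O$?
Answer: $- \frac{271757331}{1078} \approx -2.5209 \cdot 10^{5}$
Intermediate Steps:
$s{\left(B \right)} = \frac{1}{2 B}$
$O = \frac{1}{1078}$ ($O = \frac{1}{2 \cdot 539} = \frac{1}{2} \cdot \frac{1}{539} = \frac{1}{1078} \approx 0.00092764$)
$-252094 + O = -252094 + \frac{1}{1078} = - \frac{271757331}{1078}$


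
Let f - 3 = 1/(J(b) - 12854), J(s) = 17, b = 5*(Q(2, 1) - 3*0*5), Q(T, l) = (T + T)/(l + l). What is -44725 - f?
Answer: -574173335/12837 ≈ -44728.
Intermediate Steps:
Q(T, l) = T/l (Q(T, l) = (2*T)/((2*l)) = (2*T)*(1/(2*l)) = T/l)
b = 10 (b = 5*(2/1 - 3*0*5) = 5*(2*1 + 0*5) = 5*(2 + 0) = 5*2 = 10)
f = 38510/12837 (f = 3 + 1/(17 - 12854) = 3 + 1/(-12837) = 3 - 1/12837 = 38510/12837 ≈ 2.9999)
-44725 - f = -44725 - 1*38510/12837 = -44725 - 38510/12837 = -574173335/12837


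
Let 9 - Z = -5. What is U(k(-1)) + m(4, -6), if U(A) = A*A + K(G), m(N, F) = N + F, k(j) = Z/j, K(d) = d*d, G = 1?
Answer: 195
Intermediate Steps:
Z = 14 (Z = 9 - 1*(-5) = 9 + 5 = 14)
K(d) = d²
k(j) = 14/j
m(N, F) = F + N
U(A) = 1 + A² (U(A) = A*A + 1² = A² + 1 = 1 + A²)
U(k(-1)) + m(4, -6) = (1 + (14/(-1))²) + (-6 + 4) = (1 + (14*(-1))²) - 2 = (1 + (-14)²) - 2 = (1 + 196) - 2 = 197 - 2 = 195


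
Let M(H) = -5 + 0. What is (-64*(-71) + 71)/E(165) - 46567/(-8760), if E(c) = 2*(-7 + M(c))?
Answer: -409477/2190 ≈ -186.98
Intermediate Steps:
M(H) = -5
E(c) = -24 (E(c) = 2*(-7 - 5) = 2*(-12) = -24)
(-64*(-71) + 71)/E(165) - 46567/(-8760) = (-64*(-71) + 71)/(-24) - 46567/(-8760) = (4544 + 71)*(-1/24) - 46567*(-1/8760) = 4615*(-1/24) + 46567/8760 = -4615/24 + 46567/8760 = -409477/2190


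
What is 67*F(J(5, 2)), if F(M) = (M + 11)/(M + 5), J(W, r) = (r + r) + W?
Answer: 670/7 ≈ 95.714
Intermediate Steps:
J(W, r) = W + 2*r (J(W, r) = 2*r + W = W + 2*r)
F(M) = (11 + M)/(5 + M)
67*F(J(5, 2)) = 67*((11 + (5 + 2*2))/(5 + (5 + 2*2))) = 67*((11 + (5 + 4))/(5 + (5 + 4))) = 67*((11 + 9)/(5 + 9)) = 67*(20/14) = 67*((1/14)*20) = 67*(10/7) = 670/7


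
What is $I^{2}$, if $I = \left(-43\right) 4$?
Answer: $29584$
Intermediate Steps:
$I = -172$
$I^{2} = \left(-172\right)^{2} = 29584$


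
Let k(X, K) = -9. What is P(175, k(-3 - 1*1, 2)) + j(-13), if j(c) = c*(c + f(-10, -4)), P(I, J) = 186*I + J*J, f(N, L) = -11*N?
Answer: 31370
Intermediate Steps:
P(I, J) = J**2 + 186*I (P(I, J) = 186*I + J**2 = J**2 + 186*I)
j(c) = c*(110 + c) (j(c) = c*(c - 11*(-10)) = c*(c + 110) = c*(110 + c))
P(175, k(-3 - 1*1, 2)) + j(-13) = ((-9)**2 + 186*175) - 13*(110 - 13) = (81 + 32550) - 13*97 = 32631 - 1261 = 31370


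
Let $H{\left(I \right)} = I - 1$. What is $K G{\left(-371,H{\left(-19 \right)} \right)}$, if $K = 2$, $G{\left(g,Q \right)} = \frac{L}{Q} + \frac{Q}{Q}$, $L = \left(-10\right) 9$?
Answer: $11$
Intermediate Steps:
$L = -90$
$H{\left(I \right)} = -1 + I$
$G{\left(g,Q \right)} = 1 - \frac{90}{Q}$ ($G{\left(g,Q \right)} = - \frac{90}{Q} + \frac{Q}{Q} = - \frac{90}{Q} + 1 = 1 - \frac{90}{Q}$)
$K G{\left(-371,H{\left(-19 \right)} \right)} = 2 \frac{-90 - 20}{-1 - 19} = 2 \frac{-90 - 20}{-20} = 2 \left(\left(- \frac{1}{20}\right) \left(-110\right)\right) = 2 \cdot \frac{11}{2} = 11$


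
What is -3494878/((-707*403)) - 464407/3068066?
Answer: 7268494893/599970098 ≈ 12.115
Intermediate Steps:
-3494878/((-707*403)) - 464407/3068066 = -3494878/(-284921) - 464407*1/3068066 = -3494878*(-1/284921) - 9881/65278 = 112738/9191 - 9881/65278 = 7268494893/599970098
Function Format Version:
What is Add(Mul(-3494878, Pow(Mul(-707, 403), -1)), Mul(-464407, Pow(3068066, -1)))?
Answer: Rational(7268494893, 599970098) ≈ 12.115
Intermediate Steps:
Add(Mul(-3494878, Pow(Mul(-707, 403), -1)), Mul(-464407, Pow(3068066, -1))) = Add(Mul(-3494878, Pow(-284921, -1)), Mul(-464407, Rational(1, 3068066))) = Add(Mul(-3494878, Rational(-1, 284921)), Rational(-9881, 65278)) = Add(Rational(112738, 9191), Rational(-9881, 65278)) = Rational(7268494893, 599970098)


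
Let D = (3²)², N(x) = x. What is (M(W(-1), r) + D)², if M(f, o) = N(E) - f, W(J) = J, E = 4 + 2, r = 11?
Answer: 7744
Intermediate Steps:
E = 6
M(f, o) = 6 - f
D = 81 (D = 9² = 81)
(M(W(-1), r) + D)² = ((6 - 1*(-1)) + 81)² = ((6 + 1) + 81)² = (7 + 81)² = 88² = 7744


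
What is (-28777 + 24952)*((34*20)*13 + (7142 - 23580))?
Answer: 29062350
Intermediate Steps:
(-28777 + 24952)*((34*20)*13 + (7142 - 23580)) = -3825*(680*13 - 16438) = -3825*(8840 - 16438) = -3825*(-7598) = 29062350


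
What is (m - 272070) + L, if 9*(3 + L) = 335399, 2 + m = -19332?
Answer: -2287264/9 ≈ -2.5414e+5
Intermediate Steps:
m = -19334 (m = -2 - 19332 = -19334)
L = 335372/9 (L = -3 + (1/9)*335399 = -3 + 335399/9 = 335372/9 ≈ 37264.)
(m - 272070) + L = (-19334 - 272070) + 335372/9 = -291404 + 335372/9 = -2287264/9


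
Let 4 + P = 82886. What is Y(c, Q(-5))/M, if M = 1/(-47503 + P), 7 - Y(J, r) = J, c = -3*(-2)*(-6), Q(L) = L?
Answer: 1521297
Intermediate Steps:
P = 82882 (P = -4 + 82886 = 82882)
c = -36 (c = 6*(-6) = -36)
Y(J, r) = 7 - J
M = 1/35379 (M = 1/(-47503 + 82882) = 1/35379 ≈ 2.8265e-5)
Y(c, Q(-5))/M = (7 - 1*(-36))/(1/35379) = (7 + 36)*35379 = 43*35379 = 1521297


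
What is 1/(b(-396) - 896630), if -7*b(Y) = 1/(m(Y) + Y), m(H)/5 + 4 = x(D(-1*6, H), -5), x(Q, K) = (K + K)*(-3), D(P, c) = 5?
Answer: -1862/1669525059 ≈ -1.1153e-6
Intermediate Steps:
x(Q, K) = -6*K (x(Q, K) = (2*K)*(-3) = -6*K)
m(H) = 130 (m(H) = -20 + 5*(-6*(-5)) = -20 + 5*30 = -20 + 150 = 130)
b(Y) = -1/(7*(130 + Y))
1/(b(-396) - 896630) = 1/(-1/(910 + 7*(-396)) - 896630) = 1/(-1/(910 - 2772) - 896630) = 1/(-1/(-1862) - 896630) = 1/(-1*(-1/1862) - 896630) = 1/(1/1862 - 896630) = 1/(-1669525059/1862) = -1862/1669525059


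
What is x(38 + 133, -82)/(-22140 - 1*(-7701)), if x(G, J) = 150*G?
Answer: -8550/4813 ≈ -1.7764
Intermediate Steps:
x(38 + 133, -82)/(-22140 - 1*(-7701)) = (150*(38 + 133))/(-22140 - 1*(-7701)) = (150*171)/(-22140 + 7701) = 25650/(-14439) = 25650*(-1/14439) = -8550/4813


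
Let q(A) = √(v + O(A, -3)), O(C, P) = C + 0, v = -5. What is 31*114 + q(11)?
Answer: 3534 + √6 ≈ 3536.4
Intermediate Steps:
O(C, P) = C
q(A) = √(-5 + A)
31*114 + q(11) = 31*114 + √(-5 + 11) = 3534 + √6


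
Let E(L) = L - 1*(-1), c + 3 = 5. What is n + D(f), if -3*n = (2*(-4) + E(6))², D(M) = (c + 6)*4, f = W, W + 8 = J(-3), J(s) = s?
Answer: 95/3 ≈ 31.667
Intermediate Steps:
c = 2 (c = -3 + 5 = 2)
W = -11 (W = -8 - 3 = -11)
E(L) = 1 + L (E(L) = L + 1 = 1 + L)
f = -11
D(M) = 32 (D(M) = (2 + 6)*4 = 8*4 = 32)
n = -⅓ (n = -(2*(-4) + (1 + 6))²/3 = -(-8 + 7)²/3 = -⅓*(-1)² = -⅓*1 = -⅓ ≈ -0.33333)
n + D(f) = -⅓ + 32 = 95/3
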